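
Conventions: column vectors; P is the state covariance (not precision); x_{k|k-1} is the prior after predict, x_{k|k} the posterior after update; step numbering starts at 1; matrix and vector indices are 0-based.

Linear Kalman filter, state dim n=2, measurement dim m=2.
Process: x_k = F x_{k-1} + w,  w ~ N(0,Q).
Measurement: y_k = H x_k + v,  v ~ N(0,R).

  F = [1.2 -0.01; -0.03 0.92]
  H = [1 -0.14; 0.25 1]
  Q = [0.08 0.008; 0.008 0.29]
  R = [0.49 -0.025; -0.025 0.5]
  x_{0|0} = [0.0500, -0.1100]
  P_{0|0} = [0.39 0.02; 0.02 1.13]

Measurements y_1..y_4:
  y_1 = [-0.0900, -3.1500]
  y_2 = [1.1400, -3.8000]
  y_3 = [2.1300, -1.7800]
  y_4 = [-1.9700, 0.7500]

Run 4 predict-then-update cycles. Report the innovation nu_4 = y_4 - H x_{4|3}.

innov = [-3.4358, 2.7674]

step 1: x^-=[0.0611, -0.1027]  P^-=[0.6412 0.0057; 0.0057 1.2457]  S=[1.1541 -0.0336; -0.0336 1.7886]  K=[0.5580 0.1033; -0.1260 0.6949]  nu=[-0.1655, -3.0626]  x^+=[-0.3475, -2.2100]  P^+=[0.2668 -0.0290; -0.0290 0.3578]
step 2: x^-=[-0.3949, -2.0228]  P^-=[0.4649 -0.0369; -0.0369 0.5947]  S=[0.9769 -0.0277; -0.0277 1.1053]  K=[0.4835 0.0838; -0.1081 0.5270]  nu=[1.2518, -1.6785]  x^+=[0.0696, -3.0426]  P^+=[0.2309 -0.0279; -0.0279 0.2732]
step 3: x^-=[0.1139, -2.8013]  P^-=[0.4132 -0.0336; -0.0336 0.5230]  S=[0.9229 -0.0274; -0.0274 1.0320]  K=[0.4552 0.0796; -0.1011 0.4959]  nu=[1.6239, 0.9928]  x^+=[0.9322, -2.4731]  P^+=[0.2174 -0.0259; -0.0259 0.2570]
step 4: x^-=[1.1433, -2.3032]  P^-=[0.3938 -0.0308; -0.0308 0.5091]  S=[0.9024 -0.0276; -0.0276 1.0183]  K=[0.4435 0.0784; -0.0982 0.4897]  nu=[-3.4358, 2.7674]  x^+=[-0.1636, -0.6105]  P^+=[0.2119 -0.0249; -0.0249 0.2535]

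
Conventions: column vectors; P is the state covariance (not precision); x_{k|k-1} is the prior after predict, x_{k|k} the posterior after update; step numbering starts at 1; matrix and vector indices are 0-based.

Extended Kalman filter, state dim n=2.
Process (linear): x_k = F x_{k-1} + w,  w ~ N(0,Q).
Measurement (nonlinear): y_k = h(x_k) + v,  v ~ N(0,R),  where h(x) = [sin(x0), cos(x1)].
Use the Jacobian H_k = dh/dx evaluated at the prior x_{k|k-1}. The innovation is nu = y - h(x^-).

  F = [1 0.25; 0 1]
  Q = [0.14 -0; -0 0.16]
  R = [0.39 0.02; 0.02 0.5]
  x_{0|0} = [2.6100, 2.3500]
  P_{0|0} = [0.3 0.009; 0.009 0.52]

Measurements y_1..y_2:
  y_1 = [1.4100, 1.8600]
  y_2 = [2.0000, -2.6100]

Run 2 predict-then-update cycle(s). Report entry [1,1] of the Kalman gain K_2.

K[1,1] = -0.4935

step 1: x^-=[3.1975, 2.3500]  P^-=[0.4770 0.1390; 0.1390 0.6800]  H_jac=[-0.9984 0.0000; 0.0000 -0.7115]  S=[0.8655 0.1187; 0.1187 0.8442]  K=[-0.5447 -0.0405; -0.0833 -0.5614]  nu=[1.4659, 2.5627]  x^+=[2.2952, 0.7892]  P^+=[0.2136 0.0438; 0.0438 0.3968]
step 2: x^-=[2.4925, 0.7892]  P^-=[0.4003 0.1430; 0.1430 0.5568]  H_jac=[-0.7966 0.0000; 0.0000 -0.7098]  S=[0.6440 0.1009; 0.1009 0.7806]  K=[-0.4846 -0.0674; -0.0996 -0.4935]  nu=[1.3955, -3.3144]  x^+=[2.0398, 2.2859]  P^+=[0.2389 0.0612; 0.0612 0.3504]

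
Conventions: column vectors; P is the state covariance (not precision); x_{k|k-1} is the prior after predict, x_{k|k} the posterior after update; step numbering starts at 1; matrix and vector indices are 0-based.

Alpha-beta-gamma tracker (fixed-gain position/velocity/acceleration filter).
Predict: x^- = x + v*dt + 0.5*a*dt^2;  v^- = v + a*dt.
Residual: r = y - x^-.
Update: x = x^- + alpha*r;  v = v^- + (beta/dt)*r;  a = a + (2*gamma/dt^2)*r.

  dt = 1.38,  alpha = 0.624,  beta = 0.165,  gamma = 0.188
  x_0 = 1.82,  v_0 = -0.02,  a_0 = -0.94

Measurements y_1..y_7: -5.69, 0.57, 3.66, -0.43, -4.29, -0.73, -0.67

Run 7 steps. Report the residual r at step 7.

step 1: x_pred=0.8973  r=-6.5873  x^+=-3.2132  v^+=-2.1048  a^+=-2.2406
step 2: x_pred=-8.2513  r=8.8213  x^+=-2.7468  v^+=-4.1421  a^+=-0.4989
step 3: x_pred=-8.9380  r=12.5980  x^+=-1.0768  v^+=-3.3243  a^+=1.9884
step 4: x_pred=-3.7711  r=3.3411  x^+=-1.6863  v^+=-0.1809  a^+=2.6480
step 5: x_pred=0.5856  r=-4.8756  x^+=-2.4568  v^+=2.8905  a^+=1.6854
step 6: x_pred=3.1369  r=-3.8669  x^+=0.7240  v^+=4.7540  a^+=0.9220
step 7: x_pred=8.1623  r=-8.8323  x^+=2.6510  v^+=4.9702  a^+=-0.8219

resid = -8.8323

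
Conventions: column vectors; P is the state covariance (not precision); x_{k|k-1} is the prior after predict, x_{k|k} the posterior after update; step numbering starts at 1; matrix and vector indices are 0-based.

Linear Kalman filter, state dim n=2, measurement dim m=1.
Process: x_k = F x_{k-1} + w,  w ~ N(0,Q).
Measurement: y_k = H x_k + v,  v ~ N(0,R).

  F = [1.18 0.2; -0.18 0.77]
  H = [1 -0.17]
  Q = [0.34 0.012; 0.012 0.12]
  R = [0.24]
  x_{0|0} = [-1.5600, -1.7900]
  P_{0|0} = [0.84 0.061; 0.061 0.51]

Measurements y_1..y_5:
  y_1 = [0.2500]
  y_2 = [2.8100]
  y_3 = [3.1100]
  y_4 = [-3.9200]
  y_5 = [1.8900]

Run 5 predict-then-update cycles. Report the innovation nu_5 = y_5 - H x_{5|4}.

step 1: x^-=[-2.1988, -1.0975]  P^-=[1.5588 -0.0346; -0.0346 0.4327]  S=[1.8231]  K=[0.8583; -0.0594]  nu=[2.2622]  x^+=[-0.2572, -1.2318]  P^+=[0.2159 0.0582; 0.0582 0.4263]
step 2: x^-=[-0.5499, -0.9022]  P^-=[0.6851 0.0826; 0.0826 0.3636]  S=[0.9075]  K=[0.7394; 0.0229]  nu=[3.2065]  x^+=[1.8212, -0.8287]  P^+=[0.1889 0.0672; 0.0672 0.3631]
step 3: x^-=[1.9832, -0.9659]  P^-=[0.6493 0.0865; 0.0865 0.3228]  S=[0.8692]  K=[0.7301; 0.0363]  nu=[0.9626]  x^+=[2.6860, -0.9310]  P^+=[0.1860 0.0634; 0.0634 0.3216]
step 4: x^-=[2.9832, -1.2003]  P^-=[0.6418 0.0773; 0.0773 0.2991]  S=[0.8641]  K=[0.7275; 0.0307]  nu=[-7.1073]  x^+=[-2.1871, -1.4182]  P^+=[0.1845 0.0581; 0.0581 0.2983]
step 5: x^-=[-2.8644, -0.6983]  P^-=[0.6362 0.0694; 0.0694 0.2868]  S=[0.8609]  K=[0.7253; 0.0240]  nu=[4.6357]  x^+=[0.4978, -0.5869]  P^+=[0.1833 0.0544; 0.0544 0.2863]

innov = [4.6357]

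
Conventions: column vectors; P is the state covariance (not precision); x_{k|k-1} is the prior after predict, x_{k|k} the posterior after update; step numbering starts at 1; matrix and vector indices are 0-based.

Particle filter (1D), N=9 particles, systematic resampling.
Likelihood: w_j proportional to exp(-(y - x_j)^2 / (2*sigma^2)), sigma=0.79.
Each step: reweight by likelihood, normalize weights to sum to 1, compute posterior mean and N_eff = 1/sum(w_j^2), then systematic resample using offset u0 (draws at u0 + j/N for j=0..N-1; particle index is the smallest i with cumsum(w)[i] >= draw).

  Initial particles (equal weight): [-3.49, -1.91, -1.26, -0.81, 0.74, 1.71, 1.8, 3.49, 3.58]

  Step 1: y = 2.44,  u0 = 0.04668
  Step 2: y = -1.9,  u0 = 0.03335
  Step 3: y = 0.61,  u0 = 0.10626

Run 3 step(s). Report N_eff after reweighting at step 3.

step 1: w=[0.0000, 0.0000, 0.0000, 0.0001, 0.0441, 0.2915, 0.3218, 0.1847, 0.1577]  mean=2.3197  Neff=4.0081  idx=[5, 5, 5, 6, 6, 6, 7, 7, 8]
step 2: w=[0.2096, 0.2096, 0.2096, 0.1237, 0.1237, 0.1237, 0.0000, 0.0000, 0.0000]  mean=1.7434  Neff=5.6266  idx=[0, 0, 1, 1, 2, 2, 3, 4, 5]
step 3: w=[0.1170, 0.1170, 0.1170, 0.1170, 0.1170, 0.1170, 0.0992, 0.0992, 0.0992]  mean=1.7368  Neff=8.9489  idx=[0, 1, 2, 3, 4, 5, 6, 7, 8]

N_eff = 8.9489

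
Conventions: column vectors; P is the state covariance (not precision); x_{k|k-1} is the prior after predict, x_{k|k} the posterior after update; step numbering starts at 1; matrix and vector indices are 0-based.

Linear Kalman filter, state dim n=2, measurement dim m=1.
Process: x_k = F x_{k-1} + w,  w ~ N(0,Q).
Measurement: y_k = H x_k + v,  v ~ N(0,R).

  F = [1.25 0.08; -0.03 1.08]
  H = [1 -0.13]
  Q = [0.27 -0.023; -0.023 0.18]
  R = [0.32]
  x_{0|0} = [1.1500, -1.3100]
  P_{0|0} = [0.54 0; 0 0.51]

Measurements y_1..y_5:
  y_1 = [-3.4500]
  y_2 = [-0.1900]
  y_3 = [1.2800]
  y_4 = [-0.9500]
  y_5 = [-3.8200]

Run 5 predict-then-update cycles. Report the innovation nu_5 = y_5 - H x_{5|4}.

step 1: x^-=[1.3327, -1.4493]  P^-=[1.1170 0.0008; 0.0008 0.7754]  S=[1.4499]  K=[0.7703; -0.0690]  nu=[-4.9711]  x^+=[-2.4967, -1.1065]  P^+=[0.2566 0.0778; 0.0778 0.7685]
step 2: x^-=[-3.2094, -1.1201]  P^-=[0.6915 0.1387; 0.1387 1.0715]  S=[0.9935]  K=[0.6778; -0.0006]  nu=[2.8738]  x^+=[-1.2615, -1.1220]  P^+=[0.2350 0.1391; 0.1391 1.0715]
step 3: x^-=[-1.6666, -1.1739]  P^-=[0.6718 0.2482; 0.2482 1.4210]  S=[0.9513]  K=[0.6723; 0.0667]  nu=[2.7940]  x^+=[0.2118, -0.9875]  P^+=[0.2419 0.2055; 0.2055 1.4168]
step 4: x^-=[0.1858, -1.0728]  P^-=[0.6981 0.3673; 0.3673 1.8194]  S=[0.9533]  K=[0.6822; 0.1372]  nu=[-1.2752]  x^+=[-0.6842, -1.2478]  P^+=[0.2544 0.2781; 0.2781 1.8015]
step 5: x^-=[-0.9550, -1.3271]  P^-=[0.7347 0.4979; 0.4979 2.2635]  S=[0.9635]  K=[0.6954; 0.2113]  nu=[-3.0375]  x^+=[-3.0672, -1.9690]  P^+=[0.2688 0.3563; 0.3563 2.2204]

innov = [-3.0375]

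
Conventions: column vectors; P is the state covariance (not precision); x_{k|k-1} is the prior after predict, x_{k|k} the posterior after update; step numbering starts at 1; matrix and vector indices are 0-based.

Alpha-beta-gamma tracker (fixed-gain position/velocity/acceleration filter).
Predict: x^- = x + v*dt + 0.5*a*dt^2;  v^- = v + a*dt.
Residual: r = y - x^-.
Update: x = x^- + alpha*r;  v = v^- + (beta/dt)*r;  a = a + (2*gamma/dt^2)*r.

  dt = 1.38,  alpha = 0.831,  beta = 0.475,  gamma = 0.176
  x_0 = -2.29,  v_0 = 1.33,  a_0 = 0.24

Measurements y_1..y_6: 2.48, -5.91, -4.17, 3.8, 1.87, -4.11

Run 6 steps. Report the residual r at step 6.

resid = -9.0740

step 1: x_pred=-0.2261  r=2.7061  x^+=2.0227  v^+=2.5926  a^+=0.7402
step 2: x_pred=6.3053  r=-12.2153  x^+=-3.8456  v^+=-0.5905  a^+=-1.5176
step 3: x_pred=-6.1055  r=1.9355  x^+=-4.4971  v^+=-2.0186  a^+=-1.1599
step 4: x_pred=-8.3872  r=12.1872  x^+=1.7404  v^+=0.5756  a^+=1.0927
step 5: x_pred=3.5753  r=-1.7053  x^+=2.1582  v^+=1.4967  a^+=0.7775
step 6: x_pred=4.9640  r=-9.0740  x^+=-2.5765  v^+=-0.5536  a^+=-0.8996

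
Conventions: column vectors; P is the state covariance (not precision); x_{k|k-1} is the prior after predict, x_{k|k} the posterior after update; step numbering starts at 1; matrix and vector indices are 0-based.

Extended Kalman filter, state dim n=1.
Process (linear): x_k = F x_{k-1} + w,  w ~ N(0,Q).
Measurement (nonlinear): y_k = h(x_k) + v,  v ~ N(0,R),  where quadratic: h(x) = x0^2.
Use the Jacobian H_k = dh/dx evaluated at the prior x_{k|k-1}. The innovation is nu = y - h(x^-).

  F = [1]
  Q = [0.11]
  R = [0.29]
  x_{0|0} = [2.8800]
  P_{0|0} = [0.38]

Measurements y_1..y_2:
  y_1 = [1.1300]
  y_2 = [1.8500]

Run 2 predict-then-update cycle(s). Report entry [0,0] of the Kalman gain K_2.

K[0,0] = 0.2467

step 1: x^-=[2.8800]  P^-=[0.4900]  H_jac=[5.7600]  S=[16.5470]  K=[0.1706]  nu=[-7.1644]  x^+=[1.6580]  P^+=[0.0086]
step 2: x^-=[1.6580]  P^-=[0.1186]  H_jac=[3.3160]  S=[1.5939]  K=[0.2467]  nu=[-0.8989]  x^+=[1.4362]  P^+=[0.0216]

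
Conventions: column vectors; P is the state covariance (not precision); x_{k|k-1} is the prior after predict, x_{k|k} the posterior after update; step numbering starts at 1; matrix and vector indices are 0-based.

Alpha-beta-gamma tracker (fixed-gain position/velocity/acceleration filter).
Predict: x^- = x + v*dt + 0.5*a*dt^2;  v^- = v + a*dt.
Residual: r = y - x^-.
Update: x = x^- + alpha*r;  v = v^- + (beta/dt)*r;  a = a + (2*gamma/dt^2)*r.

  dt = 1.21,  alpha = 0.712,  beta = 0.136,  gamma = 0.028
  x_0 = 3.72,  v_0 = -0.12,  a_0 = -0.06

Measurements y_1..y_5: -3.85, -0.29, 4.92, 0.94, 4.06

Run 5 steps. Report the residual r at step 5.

resid = 3.4929

step 1: x_pred=3.5309  r=-7.3809  x^+=-1.7243  v^+=-1.0222  a^+=-0.3423
step 2: x_pred=-3.2117  r=2.9217  x^+=-1.1315  v^+=-1.1080  a^+=-0.2306
step 3: x_pred=-2.6409  r=7.5609  x^+=2.7425  v^+=-0.5371  a^+=0.0586
step 4: x_pred=2.1354  r=-1.1954  x^+=1.2843  v^+=-0.6006  a^+=0.0129
step 5: x_pred=0.5671  r=3.4929  x^+=3.0540  v^+=-0.1923  a^+=0.1465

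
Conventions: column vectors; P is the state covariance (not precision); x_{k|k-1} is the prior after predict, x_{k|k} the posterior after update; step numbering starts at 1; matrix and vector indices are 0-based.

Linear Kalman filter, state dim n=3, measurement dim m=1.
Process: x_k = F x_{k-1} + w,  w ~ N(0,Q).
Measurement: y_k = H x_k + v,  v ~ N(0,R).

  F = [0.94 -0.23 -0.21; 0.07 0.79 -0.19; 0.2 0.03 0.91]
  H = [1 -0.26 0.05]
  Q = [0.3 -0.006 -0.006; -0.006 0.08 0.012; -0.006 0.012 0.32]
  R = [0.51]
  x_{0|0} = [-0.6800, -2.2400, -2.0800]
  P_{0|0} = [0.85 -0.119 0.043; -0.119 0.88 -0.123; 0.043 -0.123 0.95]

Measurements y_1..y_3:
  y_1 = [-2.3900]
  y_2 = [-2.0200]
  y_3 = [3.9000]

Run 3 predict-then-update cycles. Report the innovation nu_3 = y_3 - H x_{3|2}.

innov = [4.8987]

step 1: x^-=[0.3128, -1.4220, -2.0960]  P^-=[1.1621 -0.1518 0.0298; -0.1518 0.6903 -0.2252; 0.0298 -0.2252 1.1490]  S=[1.8094]  K=[0.6649; -0.1893; 0.0806]  nu=[-2.9677]  x^+=[-1.6604, -0.8602, -2.3351]  P^+=[0.3622 0.0759 -0.0671; 0.0759 0.6254 -0.1976; -0.0671 -0.1976 1.1372]
step 2: x^-=[-0.8726, -0.3521, -2.4828]  P^-=[0.6779 0.0419 -0.1729; 0.0419 0.5827 -0.2952; -0.1729 -0.2952 1.2425]  S=[1.1990]  K=[0.5491; -0.1037; -0.0284]  nu=[-1.1148]  x^+=[-1.4847, -0.2365, -2.4512]  P^+=[0.3164 0.1102 -0.1542; 0.1102 0.5698 -0.2987; -0.1542 -0.2987 1.2415]
step 3: x^-=[-0.8265, 0.1750, -2.5346]  P^-=[0.6488 0.1072 -0.2507; 0.1072 0.5879 -0.3841; -0.2507 -0.3841 1.2901]  S=[1.1310]  K=[0.5380; -0.0574; -0.0763]  nu=[4.8987]  x^+=[1.8089, -0.1060, -2.9085]  P^+=[0.3215 0.1421 -0.2043; 0.1421 0.5842 -0.3891; -0.2043 -0.3891 1.2836]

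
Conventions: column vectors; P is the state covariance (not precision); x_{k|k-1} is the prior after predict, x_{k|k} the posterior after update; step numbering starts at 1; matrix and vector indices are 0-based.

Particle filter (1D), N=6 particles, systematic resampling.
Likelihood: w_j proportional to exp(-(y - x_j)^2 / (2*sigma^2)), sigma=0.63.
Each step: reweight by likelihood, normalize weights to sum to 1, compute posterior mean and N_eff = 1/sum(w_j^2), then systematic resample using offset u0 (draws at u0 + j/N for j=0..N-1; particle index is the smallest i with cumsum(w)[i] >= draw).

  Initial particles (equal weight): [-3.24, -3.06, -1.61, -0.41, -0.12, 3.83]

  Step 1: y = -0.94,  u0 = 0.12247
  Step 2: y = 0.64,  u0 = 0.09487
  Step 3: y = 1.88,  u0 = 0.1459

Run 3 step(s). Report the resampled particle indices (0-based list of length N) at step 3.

resampled_idx = [2, 2, 3, 4, 5, 5]

step 1: w=[0.0007, 0.0020, 0.3335, 0.4121, 0.2516, 0.0000]  mean=-0.7447  Neff=2.9040  idx=[2, 2, 3, 3, 4, 4]
step 2: w=[0.0012, 0.0012, 0.1698, 0.1698, 0.3290, 0.3290]  mean=-0.2220  Neff=3.6472  idx=[2, 3, 4, 4, 5, 5]
step 3: w=[0.0472, 0.0472, 0.2264, 0.2264, 0.2264, 0.2264]  mean=-0.1474  Neff=4.7741  idx=[2, 2, 3, 4, 5, 5]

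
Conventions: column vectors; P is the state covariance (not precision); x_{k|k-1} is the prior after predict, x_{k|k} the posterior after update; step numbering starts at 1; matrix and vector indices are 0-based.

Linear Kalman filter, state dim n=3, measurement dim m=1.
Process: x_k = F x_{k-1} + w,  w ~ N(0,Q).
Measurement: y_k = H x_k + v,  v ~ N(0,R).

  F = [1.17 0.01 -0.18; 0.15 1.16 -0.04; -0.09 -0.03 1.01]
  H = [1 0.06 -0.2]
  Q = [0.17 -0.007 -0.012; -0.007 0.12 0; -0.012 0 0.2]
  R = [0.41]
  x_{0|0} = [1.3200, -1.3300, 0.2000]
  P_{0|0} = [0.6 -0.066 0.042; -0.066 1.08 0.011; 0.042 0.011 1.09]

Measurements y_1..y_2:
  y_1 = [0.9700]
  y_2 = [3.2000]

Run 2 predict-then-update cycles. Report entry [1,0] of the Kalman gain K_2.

K[1,0] = 0.1240

step 1: x^-=[1.4951, -1.3528, 0.1231]  P^-=[1.0075 0.0236 -0.2208; 0.0236 1.5640 -0.0631; -0.2208 -0.0631 1.3091]  S=[1.5682]  K=[0.6715; 0.0829; -0.3102]  nu=[-0.4193]  x^+=[1.2135, -1.3876, 0.2532]  P^+=[0.3003 -0.0637 0.1058; -0.0637 1.5532 -0.0228; 0.1058 -0.0228 1.1582]
step 2: x^-=[1.3604, -1.4377, 0.1881]  P^-=[0.5728 -0.0176 -0.1259; -0.0176 2.1973 -0.1083; -0.1259 -0.1083 1.3671]  S=[1.0963]  K=[0.5445; 0.1240; -0.3702]  nu=[1.9635]  x^+=[2.4295, -1.1943, -0.5388]  P^+=[0.2478 -0.0916 0.0951; -0.0916 2.1804 -0.0579; 0.0951 -0.0579 1.2169]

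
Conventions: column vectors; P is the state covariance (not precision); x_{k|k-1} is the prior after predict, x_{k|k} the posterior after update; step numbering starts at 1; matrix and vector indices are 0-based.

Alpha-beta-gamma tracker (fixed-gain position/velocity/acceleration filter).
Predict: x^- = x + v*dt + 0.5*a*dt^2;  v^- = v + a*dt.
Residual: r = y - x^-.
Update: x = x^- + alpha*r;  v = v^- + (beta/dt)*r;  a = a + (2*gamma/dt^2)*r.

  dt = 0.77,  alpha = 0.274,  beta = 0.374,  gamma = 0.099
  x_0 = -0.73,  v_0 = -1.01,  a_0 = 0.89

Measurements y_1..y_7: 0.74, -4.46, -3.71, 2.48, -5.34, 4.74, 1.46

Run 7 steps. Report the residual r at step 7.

resid = -0.7945

step 1: x_pred=-1.2439  r=1.9839  x^+=-0.7003  v^+=0.6389  a^+=1.5525
step 2: x_pred=0.2519  r=-4.7119  x^+=-1.0392  v^+=-0.4543  a^+=-0.0210
step 3: x_pred=-1.3952  r=-2.3148  x^+=-2.0295  v^+=-1.5948  a^+=-0.7941
step 4: x_pred=-3.4929  r=5.9729  x^+=-1.8563  v^+=0.6949  a^+=1.2006
step 5: x_pred=-0.9654  r=-4.3746  x^+=-2.1640  v^+=-0.5055  a^+=-0.2603
step 6: x_pred=-2.6304  r=7.3704  x^+=-0.6109  v^+=2.8740  a^+=2.2010
step 7: x_pred=2.2545  r=-0.7945  x^+=2.0368  v^+=4.1829  a^+=1.9357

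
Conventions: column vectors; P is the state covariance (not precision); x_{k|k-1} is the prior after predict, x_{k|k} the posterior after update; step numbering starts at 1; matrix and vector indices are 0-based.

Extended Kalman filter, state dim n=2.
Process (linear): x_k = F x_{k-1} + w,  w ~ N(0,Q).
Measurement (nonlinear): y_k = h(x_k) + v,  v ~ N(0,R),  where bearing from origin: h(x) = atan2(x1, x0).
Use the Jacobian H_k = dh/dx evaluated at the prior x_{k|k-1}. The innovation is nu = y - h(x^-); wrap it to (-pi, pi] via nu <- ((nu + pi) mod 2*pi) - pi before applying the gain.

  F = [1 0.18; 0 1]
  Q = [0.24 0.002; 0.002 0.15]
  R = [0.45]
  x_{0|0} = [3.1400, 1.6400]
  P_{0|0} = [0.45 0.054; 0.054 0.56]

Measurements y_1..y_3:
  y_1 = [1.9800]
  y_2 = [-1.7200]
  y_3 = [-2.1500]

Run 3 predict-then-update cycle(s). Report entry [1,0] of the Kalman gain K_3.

K[1,0] = 0.3325

step 1: x^-=[3.4352, 1.6400]  P^-=[0.7276 0.1568; 0.1568 0.7100]  H_jac=[-0.1132 0.2371]  S=[0.4908]  K=[-0.0920; 0.3068]  nu=[1.5346]  x^+=[3.2940, 2.1108]  P^+=[0.7234 0.1707; 0.1707 0.6638]
step 2: x^-=[3.6739, 2.1108]  P^-=[1.0464 0.2921; 0.2921 0.8138]  H_jac=[-0.1176 0.2046]  S=[0.4845]  K=[-0.1305; 0.2728]  nu=[-2.2415]  x^+=[3.9665, 1.4992]  P^+=[1.0381 0.3094; 0.3094 0.7777]
step 3: x^-=[4.2363, 1.4992]  P^-=[1.4147 0.4514; 0.4514 0.9277]  H_jac=[-0.0742 0.2098]  S=[0.4846]  K=[-0.0213; 0.3325]  nu=[-2.4901]  x^+=[4.2894, 0.6713]  P^+=[1.4145 0.4548; 0.4548 0.8742]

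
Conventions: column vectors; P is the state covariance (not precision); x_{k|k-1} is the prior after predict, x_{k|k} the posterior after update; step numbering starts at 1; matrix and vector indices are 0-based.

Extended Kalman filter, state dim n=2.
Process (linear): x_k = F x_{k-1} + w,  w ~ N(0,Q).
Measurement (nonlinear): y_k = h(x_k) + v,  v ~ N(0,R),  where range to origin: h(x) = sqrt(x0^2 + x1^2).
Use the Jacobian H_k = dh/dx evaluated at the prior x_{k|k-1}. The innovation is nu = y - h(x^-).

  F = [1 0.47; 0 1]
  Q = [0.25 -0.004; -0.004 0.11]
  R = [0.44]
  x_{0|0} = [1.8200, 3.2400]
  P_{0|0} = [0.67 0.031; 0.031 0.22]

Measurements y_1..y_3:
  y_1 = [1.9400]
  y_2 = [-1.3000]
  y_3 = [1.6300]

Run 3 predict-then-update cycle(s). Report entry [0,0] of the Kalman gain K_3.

K[0,0] = 0.3496

step 1: x^-=[3.3428, 3.2400]  P^-=[0.9977 0.1304; 0.1304 0.3300]  H_jac=[0.7181 0.6960]  S=[1.2446]  K=[0.6485; 0.2598]  nu=[-2.7153]  x^+=[1.5818, 2.5347]  P^+=[0.4742 -0.0793; -0.0793 0.2460]
step 2: x^-=[2.7731, 2.5347]  P^-=[0.7041 0.0323; 0.0323 0.3560]  H_jac=[0.7381 0.6747]  S=[1.0179]  K=[0.5320; 0.2594]  nu=[-5.0569]  x^+=[0.0828, 1.2227]  P^+=[0.4160 -0.1081; -0.1081 0.2875]
step 3: x^-=[0.6574, 1.2227]  P^-=[0.6278 0.0230; 0.0230 0.3975]  H_jac=[0.4736 0.8808]  S=[0.9083]  K=[0.3496; 0.3974]  nu=[0.2417]  x^+=[0.7420, 1.3188]  P^+=[0.5168 -0.1032; -0.1032 0.2540]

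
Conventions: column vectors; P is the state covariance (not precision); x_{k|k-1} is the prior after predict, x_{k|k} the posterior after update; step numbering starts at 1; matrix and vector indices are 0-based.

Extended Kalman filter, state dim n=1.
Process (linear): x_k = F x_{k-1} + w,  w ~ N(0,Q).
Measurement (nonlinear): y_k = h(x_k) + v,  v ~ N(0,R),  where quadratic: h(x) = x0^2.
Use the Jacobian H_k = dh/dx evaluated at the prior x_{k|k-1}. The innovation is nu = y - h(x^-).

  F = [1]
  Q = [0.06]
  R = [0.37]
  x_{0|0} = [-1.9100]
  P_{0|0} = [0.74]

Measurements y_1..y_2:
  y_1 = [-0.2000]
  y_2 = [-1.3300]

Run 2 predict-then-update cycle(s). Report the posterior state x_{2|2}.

x_post = [-0.4107]

step 1: x^-=[-1.9100]  P^-=[0.8000]  H_jac=[-3.8200]  S=[12.0439]  K=[-0.2537]  nu=[-3.8481]  x^+=[-0.9336]  P^+=[0.0246]
step 2: x^-=[-0.9336]  P^-=[0.0846]  H_jac=[-1.8672]  S=[0.6649]  K=[-0.2375]  nu=[-2.2016]  x^+=[-0.4107]  P^+=[0.0471]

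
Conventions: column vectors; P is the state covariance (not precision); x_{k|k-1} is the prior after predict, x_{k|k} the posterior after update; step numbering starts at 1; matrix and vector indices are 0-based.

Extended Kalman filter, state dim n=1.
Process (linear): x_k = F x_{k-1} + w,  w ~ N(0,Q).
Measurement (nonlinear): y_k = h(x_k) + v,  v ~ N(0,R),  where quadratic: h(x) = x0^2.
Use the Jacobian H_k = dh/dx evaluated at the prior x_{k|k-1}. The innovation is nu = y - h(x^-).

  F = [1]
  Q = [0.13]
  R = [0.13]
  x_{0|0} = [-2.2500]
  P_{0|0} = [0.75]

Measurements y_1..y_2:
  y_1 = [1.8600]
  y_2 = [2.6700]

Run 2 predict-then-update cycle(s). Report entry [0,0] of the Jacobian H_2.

step 1: x^-=[-2.2500]  P^-=[0.8800]  H_jac=[-4.5000]  S=[17.9500]  K=[-0.2206]  nu=[-3.2025]  x^+=[-1.5435]  P^+=[0.0064]
step 2: x^-=[-1.5435]  P^-=[0.1364]  H_jac=[-3.0870]  S=[1.4296]  K=[-0.2945]  nu=[0.2876]  x^+=[-1.6282]  P^+=[0.0124]

H_jac[0,0] = -3.0870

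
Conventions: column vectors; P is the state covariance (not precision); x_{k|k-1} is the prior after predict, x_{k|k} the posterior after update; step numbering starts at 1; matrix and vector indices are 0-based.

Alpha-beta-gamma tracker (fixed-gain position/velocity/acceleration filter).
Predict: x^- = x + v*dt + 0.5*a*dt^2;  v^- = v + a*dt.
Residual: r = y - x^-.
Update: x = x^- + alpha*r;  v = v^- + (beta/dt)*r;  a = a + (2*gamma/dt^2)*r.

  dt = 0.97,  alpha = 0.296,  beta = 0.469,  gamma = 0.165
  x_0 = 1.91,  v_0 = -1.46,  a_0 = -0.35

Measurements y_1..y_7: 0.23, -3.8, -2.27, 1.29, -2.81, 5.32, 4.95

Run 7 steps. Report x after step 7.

x_post = 10.7209

step 1: x_pred=0.3291  r=-0.0991  x^+=0.2998  v^+=-1.8474  a^+=-0.3848
step 2: x_pred=-1.6732  r=-2.1268  x^+=-2.3028  v^+=-3.2490  a^+=-1.1307
step 3: x_pred=-5.9862  r=3.7162  x^+=-4.8862  v^+=-2.5489  a^+=0.1727
step 4: x_pred=-7.2774  r=8.5674  x^+=-4.7415  v^+=1.7610  a^+=3.1775
step 5: x_pred=-1.5385  r=-1.2715  x^+=-1.9148  v^+=4.2284  a^+=2.7316
step 6: x_pred=3.4717  r=1.8483  x^+=4.0188  v^+=7.7716  a^+=3.3798
step 7: x_pred=13.1473  r=-8.1973  x^+=10.7209  v^+=7.0866  a^+=0.5048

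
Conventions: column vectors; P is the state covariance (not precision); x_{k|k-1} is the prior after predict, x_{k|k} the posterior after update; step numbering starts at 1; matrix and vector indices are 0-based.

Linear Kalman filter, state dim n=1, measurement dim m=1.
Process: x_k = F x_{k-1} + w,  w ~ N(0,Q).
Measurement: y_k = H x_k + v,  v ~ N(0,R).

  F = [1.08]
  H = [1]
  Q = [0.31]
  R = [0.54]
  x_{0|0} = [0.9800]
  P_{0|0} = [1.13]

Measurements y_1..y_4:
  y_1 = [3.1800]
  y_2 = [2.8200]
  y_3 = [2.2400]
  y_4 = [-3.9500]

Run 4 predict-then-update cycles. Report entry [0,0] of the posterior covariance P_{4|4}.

P_post[0,0] = 0.2973

step 1: x^-=[1.0584]  P^-=[1.6280]  S=[2.1680]  K=[0.7509]  nu=[2.1216]  x^+=[2.6516]  P^+=[0.4055]
step 2: x^-=[2.8637]  P^-=[0.7830]  S=[1.3230]  K=[0.5918]  nu=[-0.0437]  x^+=[2.8378]  P^+=[0.3196]
step 3: x^-=[3.0649]  P^-=[0.6828]  S=[1.2228]  K=[0.5584]  nu=[-0.8249]  x^+=[2.6043]  P^+=[0.3015]
step 4: x^-=[2.8126]  P^-=[0.6617]  S=[1.2017]  K=[0.5506]  nu=[-6.7626]  x^+=[-0.9111]  P^+=[0.2973]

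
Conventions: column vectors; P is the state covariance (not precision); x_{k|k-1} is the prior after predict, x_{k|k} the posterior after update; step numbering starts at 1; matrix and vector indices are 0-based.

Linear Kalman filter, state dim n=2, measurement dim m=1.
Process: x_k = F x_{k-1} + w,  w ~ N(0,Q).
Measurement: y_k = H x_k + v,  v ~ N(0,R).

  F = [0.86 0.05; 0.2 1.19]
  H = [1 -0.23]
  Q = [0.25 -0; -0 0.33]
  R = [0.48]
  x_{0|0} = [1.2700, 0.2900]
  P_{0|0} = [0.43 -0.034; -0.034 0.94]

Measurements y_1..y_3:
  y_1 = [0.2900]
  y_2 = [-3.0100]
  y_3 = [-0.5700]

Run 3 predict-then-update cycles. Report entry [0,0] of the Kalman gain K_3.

K[0,0] = 0.4049

step 1: x^-=[1.1067, 0.5991]  P^-=[0.5675 0.0948; 0.0948 1.6621]  S=[1.0918]  K=[0.4998; -0.2634]  nu=[-0.6789]  x^+=[0.7674, 0.7779]  P^+=[0.2947 0.2385; 0.2385 1.5864]
step 2: x^-=[0.6989, 1.0792]  P^-=[0.4925 0.3915; 0.3915 2.7018]  S=[0.9353]  K=[0.4303; -0.2458]  nu=[-3.4606]  x^+=[-0.7901, 1.9298]  P^+=[0.3193 0.4904; 0.4904 2.6453]
step 3: x^-=[-0.5830, 2.1385]  P^-=[0.5350 0.7191; 0.7191 4.3223]  S=[0.9128]  K=[0.4049; -0.3013]  nu=[0.5049]  x^+=[-0.3786, 1.9864]  P^+=[0.3853 0.8305; 0.8305 4.2394]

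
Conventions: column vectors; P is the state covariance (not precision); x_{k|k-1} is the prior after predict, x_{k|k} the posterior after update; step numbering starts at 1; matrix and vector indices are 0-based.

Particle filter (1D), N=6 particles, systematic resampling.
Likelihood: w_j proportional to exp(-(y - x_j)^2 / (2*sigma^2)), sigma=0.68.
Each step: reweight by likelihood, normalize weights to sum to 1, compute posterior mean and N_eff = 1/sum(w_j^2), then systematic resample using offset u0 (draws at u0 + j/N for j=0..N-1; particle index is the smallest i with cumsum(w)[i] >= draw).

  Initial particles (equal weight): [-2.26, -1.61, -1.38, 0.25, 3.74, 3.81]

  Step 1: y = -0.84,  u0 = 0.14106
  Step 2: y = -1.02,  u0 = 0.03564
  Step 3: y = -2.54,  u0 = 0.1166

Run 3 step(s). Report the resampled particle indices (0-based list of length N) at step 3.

resampled_idx = [0, 1, 1, 3, 4, 5]

step 1: w=[0.0687, 0.3200, 0.4432, 0.1681, 0.0000, 0.0000]  mean=-1.2400  Neff=3.0136  idx=[1, 1, 2, 2, 2, 3]
step 2: w=[0.1652, 0.1652, 0.2092, 0.2092, 0.2092, 0.0421]  mean=-1.3874  Neff=5.3299  idx=[0, 1, 2, 2, 3, 4]
step 3: w=[0.2284, 0.2284, 0.1358, 0.1358, 0.1358, 0.1358]  mean=-1.4851  Neff=5.6150  idx=[0, 1, 1, 3, 4, 5]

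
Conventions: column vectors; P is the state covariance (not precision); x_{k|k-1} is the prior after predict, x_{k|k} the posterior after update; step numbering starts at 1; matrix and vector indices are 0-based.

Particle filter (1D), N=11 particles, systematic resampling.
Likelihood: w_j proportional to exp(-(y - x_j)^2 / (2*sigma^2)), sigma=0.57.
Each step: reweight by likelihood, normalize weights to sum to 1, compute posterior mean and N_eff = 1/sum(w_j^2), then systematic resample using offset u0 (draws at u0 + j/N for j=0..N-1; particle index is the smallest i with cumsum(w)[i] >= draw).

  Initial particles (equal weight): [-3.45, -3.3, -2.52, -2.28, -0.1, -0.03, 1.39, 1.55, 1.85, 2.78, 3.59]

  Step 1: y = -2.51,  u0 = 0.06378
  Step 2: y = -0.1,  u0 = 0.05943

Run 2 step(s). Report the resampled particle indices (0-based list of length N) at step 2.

step 1: w=[0.1002, 0.1494, 0.3904, 0.3599, 0.0001, 0.0000, 0.0000, 0.0000, 0.0000, 0.0000, 0.0000]  mean=-2.6432  Neff=3.1818  idx=[0, 1, 1, 2, 2, 2, 2, 3, 3, 3, 3]
step 2: w=[0.0000, 0.0000, 0.0000, 0.0386, 0.0386, 0.0386, 0.0386, 0.2113, 0.2113, 0.2113, 0.2113]  mean=-2.3172  Neff=5.4167  idx=[4, 6, 7, 7, 8, 8, 9, 9, 9, 10, 10]

resampled_idx = [4, 6, 7, 7, 8, 8, 9, 9, 9, 10, 10]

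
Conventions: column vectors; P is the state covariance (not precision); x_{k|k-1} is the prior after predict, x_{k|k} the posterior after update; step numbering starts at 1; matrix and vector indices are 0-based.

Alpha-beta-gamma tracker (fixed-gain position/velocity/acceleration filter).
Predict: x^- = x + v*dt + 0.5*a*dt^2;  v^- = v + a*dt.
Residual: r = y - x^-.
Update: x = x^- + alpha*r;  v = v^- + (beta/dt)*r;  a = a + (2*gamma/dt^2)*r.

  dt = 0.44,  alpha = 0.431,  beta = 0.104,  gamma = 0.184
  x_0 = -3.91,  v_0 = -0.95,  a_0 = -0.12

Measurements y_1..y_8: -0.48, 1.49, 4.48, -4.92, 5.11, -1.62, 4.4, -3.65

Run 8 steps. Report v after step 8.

v_post = -30.0425

step 1: x_pred=-4.3396  r=3.8596  x^+=-2.6761  v^+=-0.0905  a^+=7.2165
step 2: x_pred=-2.0174  r=3.5074  x^+=-0.5057  v^+=3.9137  a^+=13.8834
step 3: x_pred=2.5602  r=1.9198  x^+=3.3877  v^+=10.4762  a^+=17.5325
step 4: x_pred=9.6943  r=-14.6143  x^+=3.3956  v^+=14.7362  a^+=-10.2468
step 5: x_pred=8.8876  r=-3.7776  x^+=7.2595  v^+=9.3347  a^+=-17.4274
step 6: x_pred=9.6798  r=-11.2998  x^+=4.8096  v^+=-1.0042  a^+=-38.9063
step 7: x_pred=0.6016  r=3.7984  x^+=2.2387  v^+=-17.2251  a^+=-31.6862
step 8: x_pred=-8.4076  r=4.7576  x^+=-6.3570  v^+=-30.0425  a^+=-22.6429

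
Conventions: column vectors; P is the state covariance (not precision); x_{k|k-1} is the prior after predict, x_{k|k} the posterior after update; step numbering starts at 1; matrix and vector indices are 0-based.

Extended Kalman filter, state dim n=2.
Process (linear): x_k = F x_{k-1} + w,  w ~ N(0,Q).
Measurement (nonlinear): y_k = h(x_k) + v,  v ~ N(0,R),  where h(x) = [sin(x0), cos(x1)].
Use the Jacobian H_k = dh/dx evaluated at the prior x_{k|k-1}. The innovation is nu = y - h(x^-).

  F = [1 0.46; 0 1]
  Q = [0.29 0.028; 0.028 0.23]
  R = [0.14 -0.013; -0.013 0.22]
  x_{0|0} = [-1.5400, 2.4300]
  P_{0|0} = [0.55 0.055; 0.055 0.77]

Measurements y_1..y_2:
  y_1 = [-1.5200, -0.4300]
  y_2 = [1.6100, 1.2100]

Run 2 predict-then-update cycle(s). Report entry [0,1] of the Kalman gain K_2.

K[0,1] = -0.0655

step 1: x^-=[-0.4222, 2.4300]  P^-=[1.0535 0.4372; 0.4372 1.0000]  H_jac=[0.9122 0.0000; 0.0000 -0.6530]  S=[1.0166 -0.2734; -0.2734 0.6465]  K=[0.9326 -0.0472; 0.1361 -0.9526]  nu=[-1.1102, 0.3273]  x^+=[-1.4731, 1.9671]  P^+=[0.1438 0.0345; 0.0345 0.3236]
step 2: x^-=[-0.5682, 1.9671]  P^-=[0.5340 0.2113; 0.2113 0.5536]  H_jac=[0.8429 0.0000; 0.0000 -0.9225]  S=[0.5194 -0.1773; -0.1773 0.6911]  K=[0.8443 -0.0655; 0.0994 -0.7135]  nu=[2.1481, 1.5960]  x^+=[1.1409, 1.0419]  P^+=[0.1412 0.0275; 0.0275 0.1716]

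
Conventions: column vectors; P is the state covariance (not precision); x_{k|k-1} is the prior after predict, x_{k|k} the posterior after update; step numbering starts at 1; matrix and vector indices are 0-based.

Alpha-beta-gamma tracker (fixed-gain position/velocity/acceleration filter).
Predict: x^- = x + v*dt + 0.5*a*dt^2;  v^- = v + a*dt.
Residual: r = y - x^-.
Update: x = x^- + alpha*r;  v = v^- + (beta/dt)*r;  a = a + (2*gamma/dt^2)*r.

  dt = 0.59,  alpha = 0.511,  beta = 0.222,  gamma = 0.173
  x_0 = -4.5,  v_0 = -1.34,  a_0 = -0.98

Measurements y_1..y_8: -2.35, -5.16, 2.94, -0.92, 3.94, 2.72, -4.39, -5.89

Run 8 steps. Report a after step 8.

step 1: x_pred=-5.4612  r=3.1112  x^+=-3.8714  v^+=-0.7476  a^+=2.1124
step 2: x_pred=-3.9448  r=-1.2152  x^+=-4.5657  v^+=0.0415  a^+=0.9045
step 3: x_pred=-4.3838  r=7.3238  x^+=-0.6414  v^+=3.3309  a^+=8.1841
step 4: x_pred=2.7483  r=-3.6683  x^+=0.8738  v^+=6.7793  a^+=4.5379
step 5: x_pred=5.6634  r=-1.7234  x^+=4.7827  v^+=8.8082  a^+=2.8249
step 6: x_pred=10.4712  r=-7.7512  x^+=6.5104  v^+=7.5583  a^+=-4.8795
step 7: x_pred=10.1205  r=-14.5105  x^+=2.7056  v^+=-0.7805  a^+=-19.3025
step 8: x_pred=-1.1145  r=-4.7755  x^+=-3.5548  v^+=-13.9659  a^+=-24.0492

a_post = -24.0492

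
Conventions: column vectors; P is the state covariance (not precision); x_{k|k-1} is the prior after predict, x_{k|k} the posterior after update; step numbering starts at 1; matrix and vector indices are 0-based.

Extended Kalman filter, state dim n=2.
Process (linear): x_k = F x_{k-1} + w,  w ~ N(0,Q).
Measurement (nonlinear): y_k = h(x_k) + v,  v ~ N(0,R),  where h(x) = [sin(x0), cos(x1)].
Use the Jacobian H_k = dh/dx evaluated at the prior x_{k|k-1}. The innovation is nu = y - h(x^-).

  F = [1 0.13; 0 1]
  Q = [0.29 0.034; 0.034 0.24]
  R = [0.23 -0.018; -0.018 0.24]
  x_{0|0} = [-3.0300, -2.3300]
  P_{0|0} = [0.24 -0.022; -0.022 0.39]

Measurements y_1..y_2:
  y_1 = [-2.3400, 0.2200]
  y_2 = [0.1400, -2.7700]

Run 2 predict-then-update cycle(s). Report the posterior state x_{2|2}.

x_post = [-2.4131, -3.4174]

step 1: x^-=[-3.3329, -2.3300]  P^-=[0.5309 0.0627; 0.0627 0.6300]  H_jac=[-0.9818 0.0000; 0.0000 0.7254]  S=[0.7417 -0.0627; -0.0627 0.5715]  K=[-0.7025 0.0026; -0.0156 0.7979]  nu=[-2.5301, 0.9083]  x^+=[-1.5532, -1.5658]  P^+=[0.1646 0.0183; 0.0183 0.2644]
step 2: x^-=[-1.7567, -1.5658]  P^-=[0.4638 0.0867; 0.0867 0.5044]  H_jac=[-0.1848 0.0000; 0.0000 1.0000]  S=[0.2458 -0.0340; -0.0340 0.7444]  K=[-0.3347 0.1011; 0.0288 0.6789]  nu=[1.1228, -2.7750]  x^+=[-2.4131, -3.4174]  P^+=[0.4264 0.0303; 0.0303 0.1624]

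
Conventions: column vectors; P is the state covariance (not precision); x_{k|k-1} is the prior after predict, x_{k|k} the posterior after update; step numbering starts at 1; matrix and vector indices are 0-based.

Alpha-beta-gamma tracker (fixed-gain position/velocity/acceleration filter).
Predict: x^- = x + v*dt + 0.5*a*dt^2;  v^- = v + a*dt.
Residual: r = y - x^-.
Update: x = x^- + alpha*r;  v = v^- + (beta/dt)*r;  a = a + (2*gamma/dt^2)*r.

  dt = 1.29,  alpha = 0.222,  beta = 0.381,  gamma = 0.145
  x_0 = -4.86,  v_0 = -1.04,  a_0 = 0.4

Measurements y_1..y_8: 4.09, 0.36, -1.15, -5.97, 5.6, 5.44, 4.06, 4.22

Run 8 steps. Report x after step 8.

x_post = -7.2689

step 1: x_pred=-5.8688  r=9.9588  x^+=-3.6579  v^+=2.4173  a^+=2.1355
step 2: x_pred=1.2372  r=-0.8772  x^+=1.0425  v^+=4.9130  a^+=1.9826
step 3: x_pred=9.0299  r=-10.1799  x^+=6.7700  v^+=4.4640  a^+=0.2086
step 4: x_pred=12.7021  r=-18.6721  x^+=8.5569  v^+=-0.7817  a^+=-3.0454
step 5: x_pred=5.0145  r=0.5855  x^+=5.1445  v^+=-4.5373  a^+=-2.9433
step 6: x_pred=-3.1577  r=8.5977  x^+=-1.2490  v^+=-5.7949  a^+=-1.4450
step 7: x_pred=-9.9268  r=13.9868  x^+=-6.8217  v^+=-3.5281  a^+=0.9924
step 8: x_pred=-10.5472  r=14.7672  x^+=-7.2689  v^+=2.1136  a^+=3.5659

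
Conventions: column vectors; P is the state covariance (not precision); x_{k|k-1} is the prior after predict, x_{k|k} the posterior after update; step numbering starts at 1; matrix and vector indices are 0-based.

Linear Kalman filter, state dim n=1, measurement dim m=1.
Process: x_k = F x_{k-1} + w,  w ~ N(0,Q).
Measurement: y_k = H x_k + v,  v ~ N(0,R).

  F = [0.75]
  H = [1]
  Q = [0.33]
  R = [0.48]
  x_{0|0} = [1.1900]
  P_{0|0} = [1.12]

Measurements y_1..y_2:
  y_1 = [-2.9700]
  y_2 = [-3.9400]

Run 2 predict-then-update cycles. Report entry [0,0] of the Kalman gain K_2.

step 1: x^-=[0.8925]  P^-=[0.9600]  S=[1.4400]  K=[0.6667]  nu=[-3.8625]  x^+=[-1.6825]  P^+=[0.3200]
step 2: x^-=[-1.2619]  P^-=[0.5100]  S=[0.9900]  K=[0.5152]  nu=[-2.6781]  x^+=[-2.6415]  P^+=[0.2473]

K[0,0] = 0.5152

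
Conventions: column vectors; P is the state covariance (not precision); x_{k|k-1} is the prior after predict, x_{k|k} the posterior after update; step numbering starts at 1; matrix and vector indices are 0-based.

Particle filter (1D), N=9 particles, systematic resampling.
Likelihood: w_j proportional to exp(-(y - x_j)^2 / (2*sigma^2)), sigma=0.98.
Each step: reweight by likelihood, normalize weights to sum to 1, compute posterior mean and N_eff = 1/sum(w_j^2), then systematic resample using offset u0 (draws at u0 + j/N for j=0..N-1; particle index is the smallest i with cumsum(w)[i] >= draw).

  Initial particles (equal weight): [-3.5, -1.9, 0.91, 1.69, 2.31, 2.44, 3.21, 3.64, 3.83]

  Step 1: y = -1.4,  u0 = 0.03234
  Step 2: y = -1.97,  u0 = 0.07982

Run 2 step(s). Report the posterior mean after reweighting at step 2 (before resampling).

post_mean = -1.9572

step 1: w=[0.0960, 0.8370, 0.0593, 0.0066, 0.0007, 0.0004, 0.0000, 0.0000, 0.0000]  mean=-1.8582  Neff=1.4020  idx=[0, 1, 1, 1, 1, 1, 1, 1, 1]
step 2: w=[0.0357, 0.1205, 0.1205, 0.1205, 0.1205, 0.1205, 0.1205, 0.1205, 0.1205]  mean=-1.9572  Neff=8.5103  idx=[1, 2, 3, 4, 5, 5, 6, 7, 8]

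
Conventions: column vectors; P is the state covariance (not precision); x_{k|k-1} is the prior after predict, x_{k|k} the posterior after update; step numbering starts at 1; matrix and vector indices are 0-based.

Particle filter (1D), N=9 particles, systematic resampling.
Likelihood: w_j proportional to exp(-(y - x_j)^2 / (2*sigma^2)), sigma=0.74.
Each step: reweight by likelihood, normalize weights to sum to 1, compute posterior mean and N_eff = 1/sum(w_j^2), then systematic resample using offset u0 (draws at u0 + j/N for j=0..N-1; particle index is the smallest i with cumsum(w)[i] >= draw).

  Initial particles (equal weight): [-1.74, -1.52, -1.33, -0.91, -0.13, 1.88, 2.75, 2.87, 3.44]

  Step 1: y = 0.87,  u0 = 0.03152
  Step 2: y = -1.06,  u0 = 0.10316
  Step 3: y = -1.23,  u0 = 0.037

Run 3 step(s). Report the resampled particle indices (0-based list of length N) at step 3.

step 1: w=[0.0021, 0.0058, 0.0128, 0.0591, 0.4277, 0.4200, 0.0423, 0.0276, 0.0026]  mean=0.8550  Neff=2.7354  idx=[3, 4, 4, 4, 4, 5, 5, 5, 5]
step 2: w=[0.3502, 0.1623, 0.1623, 0.1623, 0.1623, 0.0001, 0.0001, 0.0001, 0.0001]  mean=-0.4021  Neff=4.3851  idx=[0, 0, 0, 1, 2, 2, 3, 4, 4]
step 3: w=[0.1930, 0.1930, 0.1930, 0.0702, 0.0702, 0.0702, 0.0702, 0.0702, 0.0702]  mean=-0.5815  Neff=7.0793  idx=[0, 0, 1, 1, 2, 3, 4, 6, 7]

resampled_idx = [0, 0, 1, 1, 2, 3, 4, 6, 7]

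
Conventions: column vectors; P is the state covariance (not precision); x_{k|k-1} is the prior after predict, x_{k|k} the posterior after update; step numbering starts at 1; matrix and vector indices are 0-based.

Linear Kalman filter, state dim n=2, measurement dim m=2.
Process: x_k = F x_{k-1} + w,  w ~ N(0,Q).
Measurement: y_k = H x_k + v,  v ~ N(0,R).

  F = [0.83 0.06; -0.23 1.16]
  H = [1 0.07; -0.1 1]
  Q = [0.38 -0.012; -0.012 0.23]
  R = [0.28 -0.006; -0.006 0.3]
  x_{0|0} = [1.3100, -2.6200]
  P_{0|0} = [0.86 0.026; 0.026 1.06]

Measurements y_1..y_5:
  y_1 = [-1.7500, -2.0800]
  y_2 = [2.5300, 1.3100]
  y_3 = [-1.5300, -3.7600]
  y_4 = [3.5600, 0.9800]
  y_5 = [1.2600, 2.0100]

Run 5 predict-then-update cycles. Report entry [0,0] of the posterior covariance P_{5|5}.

step 1: x^-=[0.9301, -3.3405]  P^-=[0.9789 -0.0777; -0.0777 1.6880]  S=[1.2562 -0.0629; -0.0629 2.0133]  K=[0.7717 -0.0631; 0.0745 0.8446]  nu=[-2.4463, 1.3535]  x^+=[-1.0431, -2.3795]  P^+=[0.2166 -0.0019; -0.0019 0.2527]
step 2: x^-=[-1.0086, -2.5203]  P^-=[0.5299 -0.0376; -0.0376 0.5826]  S=[0.8075 -0.0555; -0.0555 0.8954]  K=[0.6488 -0.0609; 0.0492 0.6579]  nu=[3.7150, 3.7295]  x^+=[1.1745, 0.1160]  P^+=[0.1823 -0.0039; -0.0039 0.1967]
step 3: x^-=[0.9818, -0.1355]  P^-=[0.5059 -0.0368; -0.0368 0.5064]  S=[0.7832 -0.0577; -0.0577 0.8188]  K=[0.6381 -0.0618; 0.0444 0.6261]  nu=[-2.5023, -3.5263]  x^+=[-0.3969, -2.4542]  P^+=[0.1793 -0.0044; -0.0044 0.1871]
step 4: x^-=[-0.4767, -2.7556]  P^-=[0.5038 -0.0374; -0.0374 0.4936]  S=[0.7810 -0.0590; -0.0590 0.8062]  K=[0.6370 -0.0623; 0.0432 0.6201]  nu=[4.2296, 3.6879]  x^+=[1.9879, -0.2860]  P^+=[0.1791 -0.0046; -0.0046 0.1853]
step 5: x^-=[1.6328, -0.7890]  P^-=[0.5036 -0.0377; -0.0377 0.4913]  S=[0.7807 -0.0594; -0.0594 0.8039]  K=[0.6369 -0.0625; 0.0429 0.6190]  nu=[-0.3175, 2.9623]  x^+=[1.2455, 1.0311]  P^+=[0.1790 -0.0047; -0.0047 0.1850]

P_post[0,0] = 0.1790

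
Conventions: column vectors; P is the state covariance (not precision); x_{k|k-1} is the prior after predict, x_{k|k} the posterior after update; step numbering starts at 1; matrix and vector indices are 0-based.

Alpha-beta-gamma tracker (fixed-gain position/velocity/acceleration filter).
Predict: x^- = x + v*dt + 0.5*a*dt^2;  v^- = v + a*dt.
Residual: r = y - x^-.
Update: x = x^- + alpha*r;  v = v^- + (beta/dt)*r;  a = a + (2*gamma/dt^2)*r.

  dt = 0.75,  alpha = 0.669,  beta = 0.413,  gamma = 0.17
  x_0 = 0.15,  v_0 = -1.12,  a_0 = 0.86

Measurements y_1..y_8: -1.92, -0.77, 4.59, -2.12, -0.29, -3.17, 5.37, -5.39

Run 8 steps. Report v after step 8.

step 1: x_pred=-0.4481  r=-1.4719  x^+=-1.4328  v^+=-1.2855  a^+=-0.0297
step 2: x_pred=-2.4053  r=1.6353  x^+=-1.3113  v^+=-0.4073  a^+=0.9588
step 3: x_pred=-1.3471  r=5.9371  x^+=2.6248  v^+=3.5812  a^+=4.5474
step 4: x_pred=6.5897  r=-8.7097  x^+=0.7629  v^+=2.1956  a^+=-0.7171
step 5: x_pred=2.2079  r=-2.4979  x^+=0.5368  v^+=0.2823  a^+=-2.2269
step 6: x_pred=0.1222  r=-3.2922  x^+=-2.0803  v^+=-3.2008  a^+=-4.2169
step 7: x_pred=-5.6669  r=11.0369  x^+=1.7168  v^+=-0.2858  a^+=2.4543
step 8: x_pred=2.1927  r=-7.5827  x^+=-2.8801  v^+=-2.6206  a^+=-2.1290

v_post = -2.6206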